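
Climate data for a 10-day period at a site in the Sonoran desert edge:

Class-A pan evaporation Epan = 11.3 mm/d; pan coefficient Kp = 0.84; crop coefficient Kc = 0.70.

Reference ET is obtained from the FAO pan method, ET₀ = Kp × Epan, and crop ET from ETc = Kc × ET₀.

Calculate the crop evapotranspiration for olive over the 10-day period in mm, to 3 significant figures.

66.4 mm

ET₀ = 0.84 × 11.3 = 9.4920 mm/d
ETc = Kc × ET₀ = 0.70 × 9.4920 = 6.6444 mm/d
Over 10 days: 6.6444 × 10 = 66.444 mm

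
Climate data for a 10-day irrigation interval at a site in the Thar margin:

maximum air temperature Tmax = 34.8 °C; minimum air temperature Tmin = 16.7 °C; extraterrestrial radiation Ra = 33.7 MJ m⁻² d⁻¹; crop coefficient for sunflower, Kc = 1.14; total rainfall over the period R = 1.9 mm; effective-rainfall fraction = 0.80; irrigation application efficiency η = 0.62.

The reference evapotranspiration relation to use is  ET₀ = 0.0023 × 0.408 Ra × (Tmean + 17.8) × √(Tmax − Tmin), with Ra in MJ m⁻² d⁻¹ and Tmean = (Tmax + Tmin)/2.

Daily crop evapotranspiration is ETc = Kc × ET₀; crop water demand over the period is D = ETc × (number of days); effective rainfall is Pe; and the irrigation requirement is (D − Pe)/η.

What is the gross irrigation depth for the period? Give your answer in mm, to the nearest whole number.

105 mm

Tmean = (34.8 + 16.7)/2 = 25.75 °C
0.408 Ra = 0.408 × 33.7 = 13.7496 mm/d equivalent
ET₀ = 0.0023 × 13.7496 × (25.75 + 17.8) × √18.1 = 0.0023 × 13.7496 × 43.55 × 4.2544 = 5.8593 mm/d
ETc = Kc × ET₀ = 1.14 × 5.8593 = 6.6796 mm/d
Crop demand D = ETc × 10 d = 6.6796 × 10 = 66.796 mm
Pe = 0.80 × 1.9 = 1.520 mm
D − Pe = 66.796 − 1.520 = 65.276 mm
Gross irrigation = 65.276 / 0.62 = 105.284 mm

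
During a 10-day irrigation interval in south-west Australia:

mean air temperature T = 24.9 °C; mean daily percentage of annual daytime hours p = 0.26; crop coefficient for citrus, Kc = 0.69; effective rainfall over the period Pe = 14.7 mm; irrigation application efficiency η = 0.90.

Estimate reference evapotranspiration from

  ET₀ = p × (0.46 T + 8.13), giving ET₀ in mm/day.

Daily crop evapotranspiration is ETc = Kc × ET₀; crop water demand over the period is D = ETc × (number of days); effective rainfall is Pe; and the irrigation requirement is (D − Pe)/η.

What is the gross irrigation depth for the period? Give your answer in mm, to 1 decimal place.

22.7 mm

ET₀ = 0.26 × (0.46 × 24.9 + 8.13) = 0.26 × 19.584 = 5.0918 mm/d
ETc = Kc × ET₀ = 0.69 × 5.0918 = 3.5133 mm/d
Crop demand D = ETc × 10 d = 3.5133 × 10 = 35.133 mm
D − Pe = 35.133 − 14.7 = 20.433 mm
Gross irrigation = 20.433 / 0.90 = 22.703 mm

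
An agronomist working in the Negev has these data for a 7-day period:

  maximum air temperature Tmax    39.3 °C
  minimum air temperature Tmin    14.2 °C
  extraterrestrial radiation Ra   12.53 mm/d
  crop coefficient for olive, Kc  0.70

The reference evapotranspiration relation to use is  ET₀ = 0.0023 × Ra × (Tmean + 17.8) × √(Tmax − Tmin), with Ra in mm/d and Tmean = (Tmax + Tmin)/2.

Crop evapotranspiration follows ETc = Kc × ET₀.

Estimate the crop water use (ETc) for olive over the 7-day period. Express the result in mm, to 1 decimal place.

Tmean = (39.3 + 14.2)/2 = 26.75 °C
ET₀ = 0.0023 × 12.53 × (26.75 + 17.8) × √25.1 = 0.0023 × 12.53 × 44.55 × 5.0100 = 6.4323 mm/d
ETc = Kc × ET₀ = 0.70 × 6.4323 = 4.5026 mm/d
Over 7 days: 4.5026 × 7 = 31.518 mm

31.5 mm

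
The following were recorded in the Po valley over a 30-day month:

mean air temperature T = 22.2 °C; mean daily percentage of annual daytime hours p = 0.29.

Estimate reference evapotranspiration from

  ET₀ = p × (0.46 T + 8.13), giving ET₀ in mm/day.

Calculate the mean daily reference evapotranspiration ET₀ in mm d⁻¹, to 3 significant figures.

ET₀ = 0.29 × (0.46 × 22.2 + 8.13) = 0.29 × 18.342 = 5.3192 mm/d

5.32 mm d⁻¹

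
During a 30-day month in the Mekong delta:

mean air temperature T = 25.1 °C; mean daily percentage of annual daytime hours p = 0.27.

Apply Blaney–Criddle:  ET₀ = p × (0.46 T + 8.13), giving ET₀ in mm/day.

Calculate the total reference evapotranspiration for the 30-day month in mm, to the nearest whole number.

ET₀ = 0.27 × (0.46 × 25.1 + 8.13) = 0.27 × 19.676 = 5.3125 mm/d
Monthly total = 5.3125 × 30 = 159.375 mm

159 mm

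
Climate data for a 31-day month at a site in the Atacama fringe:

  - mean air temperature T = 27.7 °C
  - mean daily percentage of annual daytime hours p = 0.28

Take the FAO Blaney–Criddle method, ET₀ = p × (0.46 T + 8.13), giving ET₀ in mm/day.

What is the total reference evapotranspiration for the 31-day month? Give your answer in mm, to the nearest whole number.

ET₀ = 0.28 × (0.46 × 27.7 + 8.13) = 0.28 × 20.872 = 5.8442 mm/d
Monthly total = 5.8442 × 31 = 181.170 mm

181 mm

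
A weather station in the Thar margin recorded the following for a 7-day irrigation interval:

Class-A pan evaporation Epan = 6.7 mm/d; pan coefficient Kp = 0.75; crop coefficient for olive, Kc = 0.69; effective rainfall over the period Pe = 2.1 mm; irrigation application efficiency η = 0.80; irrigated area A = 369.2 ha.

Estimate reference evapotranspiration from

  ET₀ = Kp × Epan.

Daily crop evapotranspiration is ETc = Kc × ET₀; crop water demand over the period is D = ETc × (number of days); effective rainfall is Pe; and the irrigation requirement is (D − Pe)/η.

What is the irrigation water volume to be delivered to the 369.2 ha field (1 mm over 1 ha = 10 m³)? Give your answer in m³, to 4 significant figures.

ET₀ = 0.75 × 6.7 = 5.0250 mm/d
ETc = Kc × ET₀ = 0.69 × 5.0250 = 3.4673 mm/d
Crop demand D = ETc × 7 d = 3.4673 × 7 = 24.271 mm
D − Pe = 24.271 − 2.1 = 22.171 mm
Gross irrigation = 22.171 / 0.80 = 27.714 mm
Volume = 27.714 mm × 369.2 ha × 10 = 102320.1 m³

102300 m³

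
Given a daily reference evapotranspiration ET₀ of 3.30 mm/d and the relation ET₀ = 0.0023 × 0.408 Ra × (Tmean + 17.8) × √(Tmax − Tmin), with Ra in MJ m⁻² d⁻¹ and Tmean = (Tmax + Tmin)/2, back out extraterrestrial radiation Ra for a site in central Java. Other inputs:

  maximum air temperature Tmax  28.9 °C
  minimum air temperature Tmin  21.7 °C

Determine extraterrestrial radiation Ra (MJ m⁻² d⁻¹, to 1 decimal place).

Tmean = (28.9+21.7)/2 = 25.30 °C; ΔT = 7.2
Ra = ET₀ / [0.0023 × 0.408 × (Tmean+17.8) × √ΔT]
   = 3.30 / (0.0023 × 0.408 × 43.10 × 2.6833) = 30.407 MJ m⁻² d⁻¹

30.4 MJ m⁻² d⁻¹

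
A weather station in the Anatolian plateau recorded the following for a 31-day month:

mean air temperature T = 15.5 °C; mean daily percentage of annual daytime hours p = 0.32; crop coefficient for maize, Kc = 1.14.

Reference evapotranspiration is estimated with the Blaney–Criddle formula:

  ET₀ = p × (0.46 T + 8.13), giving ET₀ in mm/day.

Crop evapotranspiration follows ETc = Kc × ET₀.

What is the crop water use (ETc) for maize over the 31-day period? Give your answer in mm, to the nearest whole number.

173 mm

ET₀ = 0.32 × (0.46 × 15.5 + 8.13) = 0.32 × 15.260 = 4.8832 mm/d
ETc = Kc × ET₀ = 1.14 × 4.8832 = 5.5668 mm/d
Over 31 days: 5.5668 × 31 = 172.571 mm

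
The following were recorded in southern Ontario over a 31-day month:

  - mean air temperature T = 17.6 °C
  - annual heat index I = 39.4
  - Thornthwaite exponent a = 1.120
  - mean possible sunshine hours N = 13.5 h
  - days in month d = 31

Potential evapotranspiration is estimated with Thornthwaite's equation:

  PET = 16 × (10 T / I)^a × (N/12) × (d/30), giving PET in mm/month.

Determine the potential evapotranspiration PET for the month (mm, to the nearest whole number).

99 mm

10T/I = 10 × 17.6 / 39.4 = 4.4670
(10T/I)^a = 4.4670^1.120 = 5.3459
Uncorrected PET = 16 × 5.3459 = 85.534 mm
Correction = (N/12)(d/30) = (13.5/12)(31/30) = 1.1625
PET = 85.534 × 1.1625 = 99.433 mm/month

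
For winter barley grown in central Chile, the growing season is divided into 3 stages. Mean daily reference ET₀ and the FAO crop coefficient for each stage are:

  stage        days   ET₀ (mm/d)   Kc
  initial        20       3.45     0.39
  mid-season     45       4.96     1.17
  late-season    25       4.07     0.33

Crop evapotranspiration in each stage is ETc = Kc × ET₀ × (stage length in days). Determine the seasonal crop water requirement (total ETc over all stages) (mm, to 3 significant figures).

initial: 0.39 × 3.45 × 20 = 26.91 mm
mid-season: 1.17 × 4.96 × 45 = 261.14 mm
late-season: 0.33 × 4.07 × 25 = 33.58 mm
Seasonal total = 321.63 mm

322 mm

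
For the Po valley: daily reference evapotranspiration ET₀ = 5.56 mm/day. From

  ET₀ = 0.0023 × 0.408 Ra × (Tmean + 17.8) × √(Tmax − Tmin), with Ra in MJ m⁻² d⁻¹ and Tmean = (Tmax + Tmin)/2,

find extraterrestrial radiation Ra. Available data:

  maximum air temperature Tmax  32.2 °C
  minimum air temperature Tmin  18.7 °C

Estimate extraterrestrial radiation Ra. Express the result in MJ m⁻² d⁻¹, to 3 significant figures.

37.3 MJ m⁻² d⁻¹

Tmean = (32.2+18.7)/2 = 25.45 °C; ΔT = 13.5
Ra = ET₀ / [0.0023 × 0.408 × (Tmean+17.8) × √ΔT]
   = 5.56 / (0.0023 × 0.408 × 43.25 × 3.6742) = 37.285 MJ m⁻² d⁻¹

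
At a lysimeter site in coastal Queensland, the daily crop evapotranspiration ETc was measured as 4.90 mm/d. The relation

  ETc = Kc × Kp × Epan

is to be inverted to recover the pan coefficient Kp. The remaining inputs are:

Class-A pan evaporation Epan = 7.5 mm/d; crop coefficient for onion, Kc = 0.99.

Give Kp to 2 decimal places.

ETc = Kc × Kp × Epan  ⇒  Kp = ETc / (Kc × Epan)
Kp = 4.90 / (0.99 × 7.5) = 4.90 / 7.425 = 0.6599

0.66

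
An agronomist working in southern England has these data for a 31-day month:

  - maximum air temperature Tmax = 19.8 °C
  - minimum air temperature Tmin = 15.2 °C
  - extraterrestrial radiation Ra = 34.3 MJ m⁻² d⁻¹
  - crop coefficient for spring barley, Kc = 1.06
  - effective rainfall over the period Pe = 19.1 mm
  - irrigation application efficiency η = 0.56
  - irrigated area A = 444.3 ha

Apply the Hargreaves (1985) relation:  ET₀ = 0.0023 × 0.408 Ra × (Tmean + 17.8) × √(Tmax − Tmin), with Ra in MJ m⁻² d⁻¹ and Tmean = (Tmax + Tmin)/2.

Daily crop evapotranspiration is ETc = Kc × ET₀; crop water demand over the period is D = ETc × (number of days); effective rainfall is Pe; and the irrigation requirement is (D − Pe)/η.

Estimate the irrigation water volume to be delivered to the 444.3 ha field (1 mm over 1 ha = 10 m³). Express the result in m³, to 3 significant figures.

Tmean = (19.8 + 15.2)/2 = 17.50 °C
0.408 Ra = 0.408 × 34.3 = 13.9944 mm/d equivalent
ET₀ = 0.0023 × 13.9944 × (17.50 + 17.8) × √4.6 = 0.0023 × 13.9944 × 35.30 × 2.1448 = 2.4369 mm/d
ETc = Kc × ET₀ = 1.06 × 2.4369 = 2.5831 mm/d
Crop demand D = ETc × 31 d = 2.5831 × 31 = 80.076 mm
D − Pe = 80.076 − 19.1 = 60.976 mm
Gross irrigation = 60.976 / 0.56 = 108.886 mm
Volume = 108.886 mm × 444.3 ha × 10 = 483780.5 m³

484000 m³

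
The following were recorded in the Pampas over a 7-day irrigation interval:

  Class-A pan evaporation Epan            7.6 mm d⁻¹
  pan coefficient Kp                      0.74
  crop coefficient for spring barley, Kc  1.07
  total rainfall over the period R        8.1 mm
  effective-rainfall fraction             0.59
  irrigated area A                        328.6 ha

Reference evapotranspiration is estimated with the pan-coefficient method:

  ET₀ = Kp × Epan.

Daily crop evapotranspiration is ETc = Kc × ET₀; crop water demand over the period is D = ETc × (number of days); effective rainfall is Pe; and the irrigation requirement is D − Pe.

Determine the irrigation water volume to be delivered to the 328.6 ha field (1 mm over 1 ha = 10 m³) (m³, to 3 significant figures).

123000 m³

ET₀ = 0.74 × 7.6 = 5.6240 mm/d
ETc = Kc × ET₀ = 1.07 × 5.6240 = 6.0177 mm/d
Crop demand D = ETc × 7 d = 6.0177 × 7 = 42.124 mm
Pe = 0.59 × 8.1 = 4.779 mm
D − Pe = 42.124 − 4.779 = 37.345 mm
Volume = 37.345 mm × 328.6 ha × 10 = 122715.7 m³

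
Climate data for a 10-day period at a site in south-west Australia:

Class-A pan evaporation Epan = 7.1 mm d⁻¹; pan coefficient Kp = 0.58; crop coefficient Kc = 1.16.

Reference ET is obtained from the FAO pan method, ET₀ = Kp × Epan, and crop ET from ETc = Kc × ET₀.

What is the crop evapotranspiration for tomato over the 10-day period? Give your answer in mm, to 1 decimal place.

47.8 mm

ET₀ = 0.58 × 7.1 = 4.1180 mm/d
ETc = Kc × ET₀ = 1.16 × 4.1180 = 4.7769 mm/d
Over 10 days: 4.7769 × 10 = 47.769 mm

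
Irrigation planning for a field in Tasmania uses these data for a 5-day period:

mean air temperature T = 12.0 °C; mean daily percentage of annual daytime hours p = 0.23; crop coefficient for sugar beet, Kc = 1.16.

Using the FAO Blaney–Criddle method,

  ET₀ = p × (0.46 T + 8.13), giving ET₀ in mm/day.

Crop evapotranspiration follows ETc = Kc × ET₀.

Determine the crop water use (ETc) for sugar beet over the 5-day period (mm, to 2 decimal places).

18.21 mm

ET₀ = 0.23 × (0.46 × 12.0 + 8.13) = 0.23 × 13.650 = 3.1395 mm/d
ETc = Kc × ET₀ = 1.16 × 3.1395 = 3.6418 mm/d
Over 5 days: 3.6418 × 5 = 18.209 mm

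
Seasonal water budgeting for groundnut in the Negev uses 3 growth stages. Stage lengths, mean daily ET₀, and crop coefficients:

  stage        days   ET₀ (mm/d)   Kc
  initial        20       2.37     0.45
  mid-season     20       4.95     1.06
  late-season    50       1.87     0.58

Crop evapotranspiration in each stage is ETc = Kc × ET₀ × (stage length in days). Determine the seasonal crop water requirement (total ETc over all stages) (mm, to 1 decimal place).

initial: 0.45 × 2.37 × 20 = 21.33 mm
mid-season: 1.06 × 4.95 × 20 = 104.94 mm
late-season: 0.58 × 1.87 × 50 = 54.23 mm
Seasonal total = 180.50 mm

180.5 mm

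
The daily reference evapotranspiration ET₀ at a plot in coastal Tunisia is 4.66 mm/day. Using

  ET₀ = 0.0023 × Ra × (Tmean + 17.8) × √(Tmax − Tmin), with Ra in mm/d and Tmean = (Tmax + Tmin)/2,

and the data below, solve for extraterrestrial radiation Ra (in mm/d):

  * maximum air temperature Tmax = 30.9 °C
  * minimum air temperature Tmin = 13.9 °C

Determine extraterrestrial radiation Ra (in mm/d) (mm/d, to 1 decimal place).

12.2 mm/d

Tmean = 22.40 °C; √ΔT = 4.1231
Ra = ET₀ / [0.0023 × (Tmean+17.8) × √ΔT] = 4.66 / (0.0023 × 40.20 × 4.1231) = 12.224 mm/d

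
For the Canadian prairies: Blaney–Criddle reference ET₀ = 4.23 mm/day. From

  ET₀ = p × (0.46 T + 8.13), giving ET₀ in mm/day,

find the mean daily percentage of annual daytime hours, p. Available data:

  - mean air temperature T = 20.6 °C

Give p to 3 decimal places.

p = ET₀ / (0.46 T + 8.13) = 4.23 / (0.46 × 20.6 + 8.13) = 4.23 / 17.606 = 0.2403

0.240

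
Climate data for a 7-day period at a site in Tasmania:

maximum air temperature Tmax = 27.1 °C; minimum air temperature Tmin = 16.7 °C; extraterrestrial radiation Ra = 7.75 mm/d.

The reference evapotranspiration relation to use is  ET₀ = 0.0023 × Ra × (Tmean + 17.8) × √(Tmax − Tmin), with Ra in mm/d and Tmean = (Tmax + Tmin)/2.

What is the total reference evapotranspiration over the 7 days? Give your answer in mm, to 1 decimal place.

16.0 mm

Tmean = (27.1 + 16.7)/2 = 21.90 °C
ET₀ = 0.0023 × 7.75 × (21.90 + 17.8) × √10.4 = 0.0023 × 7.75 × 39.70 × 3.2249 = 2.2821 mm/d
Over 7 days: 2.2821 × 7 = 15.975 mm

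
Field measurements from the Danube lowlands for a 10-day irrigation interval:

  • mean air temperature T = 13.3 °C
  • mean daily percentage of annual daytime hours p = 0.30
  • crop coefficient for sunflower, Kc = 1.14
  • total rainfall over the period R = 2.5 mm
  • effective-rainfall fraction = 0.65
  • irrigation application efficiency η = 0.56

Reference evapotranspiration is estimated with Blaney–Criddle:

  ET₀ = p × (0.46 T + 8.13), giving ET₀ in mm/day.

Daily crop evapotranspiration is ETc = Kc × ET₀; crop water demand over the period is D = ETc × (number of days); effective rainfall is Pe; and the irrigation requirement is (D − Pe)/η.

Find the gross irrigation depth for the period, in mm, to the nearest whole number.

ET₀ = 0.30 × (0.46 × 13.3 + 8.13) = 0.30 × 14.248 = 4.2744 mm/d
ETc = Kc × ET₀ = 1.14 × 4.2744 = 4.8728 mm/d
Crop demand D = ETc × 10 d = 4.8728 × 10 = 48.728 mm
Pe = 0.65 × 2.5 = 1.625 mm
D − Pe = 48.728 − 1.625 = 47.103 mm
Gross irrigation = 47.103 / 0.56 = 84.113 mm

84 mm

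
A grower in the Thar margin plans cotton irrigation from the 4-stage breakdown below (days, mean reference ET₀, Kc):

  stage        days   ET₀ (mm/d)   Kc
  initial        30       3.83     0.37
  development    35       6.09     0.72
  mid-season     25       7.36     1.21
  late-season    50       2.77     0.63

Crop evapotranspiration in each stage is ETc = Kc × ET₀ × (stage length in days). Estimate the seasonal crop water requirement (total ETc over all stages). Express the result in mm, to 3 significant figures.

506 mm

initial: 0.37 × 3.83 × 30 = 42.51 mm
development: 0.72 × 6.09 × 35 = 153.47 mm
mid-season: 1.21 × 7.36 × 25 = 222.64 mm
late-season: 0.63 × 2.77 × 50 = 87.26 mm
Seasonal total = 505.88 mm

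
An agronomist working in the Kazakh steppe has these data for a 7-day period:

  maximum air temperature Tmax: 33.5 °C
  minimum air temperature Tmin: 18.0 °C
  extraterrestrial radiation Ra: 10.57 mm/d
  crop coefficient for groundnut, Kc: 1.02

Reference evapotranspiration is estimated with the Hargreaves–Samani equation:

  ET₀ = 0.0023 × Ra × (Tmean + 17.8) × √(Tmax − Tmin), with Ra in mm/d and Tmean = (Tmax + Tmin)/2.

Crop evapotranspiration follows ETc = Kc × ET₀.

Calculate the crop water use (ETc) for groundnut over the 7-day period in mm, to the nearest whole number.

Tmean = (33.5 + 18.0)/2 = 25.75 °C
ET₀ = 0.0023 × 10.57 × (25.75 + 17.8) × √15.5 = 0.0023 × 10.57 × 43.55 × 3.9370 = 4.1683 mm/d
ETc = Kc × ET₀ = 1.02 × 4.1683 = 4.2517 mm/d
Over 7 days: 4.2517 × 7 = 29.762 mm

30 mm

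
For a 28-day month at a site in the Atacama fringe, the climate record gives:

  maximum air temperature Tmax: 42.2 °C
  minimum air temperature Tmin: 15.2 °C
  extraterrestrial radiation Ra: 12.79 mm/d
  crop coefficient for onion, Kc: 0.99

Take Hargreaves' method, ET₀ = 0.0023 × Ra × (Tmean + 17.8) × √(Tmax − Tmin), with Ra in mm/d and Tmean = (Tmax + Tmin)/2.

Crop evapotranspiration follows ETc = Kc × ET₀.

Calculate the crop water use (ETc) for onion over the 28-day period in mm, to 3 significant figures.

Tmean = (42.2 + 15.2)/2 = 28.70 °C
ET₀ = 0.0023 × 12.79 × (28.70 + 17.8) × √27.0 = 0.0023 × 12.79 × 46.50 × 5.1962 = 7.1078 mm/d
ETc = Kc × ET₀ = 0.99 × 7.1078 = 7.0367 mm/d
Over 28 days: 7.0367 × 28 = 197.028 mm

197 mm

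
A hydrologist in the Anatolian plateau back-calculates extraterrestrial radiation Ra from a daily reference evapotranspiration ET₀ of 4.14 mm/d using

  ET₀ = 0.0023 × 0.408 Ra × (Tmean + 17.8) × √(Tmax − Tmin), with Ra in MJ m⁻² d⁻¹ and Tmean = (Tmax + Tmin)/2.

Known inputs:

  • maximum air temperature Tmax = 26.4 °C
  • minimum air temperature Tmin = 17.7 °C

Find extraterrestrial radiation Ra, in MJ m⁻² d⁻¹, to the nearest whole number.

38 MJ m⁻² d⁻¹

Tmean = (26.4+17.7)/2 = 22.05 °C; ΔT = 8.7
Ra = ET₀ / [0.0023 × 0.408 × (Tmean+17.8) × √ΔT]
   = 4.14 / (0.0023 × 0.408 × 39.85 × 2.9496) = 37.534 MJ m⁻² d⁻¹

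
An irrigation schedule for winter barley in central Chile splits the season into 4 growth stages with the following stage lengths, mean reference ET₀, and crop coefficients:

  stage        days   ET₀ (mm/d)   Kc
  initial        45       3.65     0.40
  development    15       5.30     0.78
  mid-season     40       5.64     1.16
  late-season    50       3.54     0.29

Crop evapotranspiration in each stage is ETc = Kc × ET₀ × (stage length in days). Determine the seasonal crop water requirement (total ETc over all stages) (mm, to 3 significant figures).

441 mm

initial: 0.40 × 3.65 × 45 = 65.70 mm
development: 0.78 × 5.30 × 15 = 62.01 mm
mid-season: 1.16 × 5.64 × 40 = 261.70 mm
late-season: 0.29 × 3.54 × 50 = 51.33 mm
Seasonal total = 440.74 mm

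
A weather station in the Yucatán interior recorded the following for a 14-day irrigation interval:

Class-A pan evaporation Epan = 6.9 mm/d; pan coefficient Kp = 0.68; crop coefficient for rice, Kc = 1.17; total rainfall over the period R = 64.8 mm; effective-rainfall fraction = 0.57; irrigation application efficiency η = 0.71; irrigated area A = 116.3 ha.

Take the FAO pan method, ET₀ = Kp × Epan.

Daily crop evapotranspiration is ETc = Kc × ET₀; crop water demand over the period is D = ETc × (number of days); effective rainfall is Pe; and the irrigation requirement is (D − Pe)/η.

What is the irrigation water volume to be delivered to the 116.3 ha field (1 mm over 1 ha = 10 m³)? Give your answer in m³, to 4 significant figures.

65390 m³

ET₀ = 0.68 × 6.9 = 4.6920 mm/d
ETc = Kc × ET₀ = 1.17 × 4.6920 = 5.4896 mm/d
Crop demand D = ETc × 14 d = 5.4896 × 14 = 76.854 mm
Pe = 0.57 × 64.8 = 36.936 mm
D − Pe = 76.854 − 36.936 = 39.918 mm
Gross irrigation = 39.918 / 0.71 = 56.223 mm
Volume = 56.223 mm × 116.3 ha × 10 = 65387.3 m³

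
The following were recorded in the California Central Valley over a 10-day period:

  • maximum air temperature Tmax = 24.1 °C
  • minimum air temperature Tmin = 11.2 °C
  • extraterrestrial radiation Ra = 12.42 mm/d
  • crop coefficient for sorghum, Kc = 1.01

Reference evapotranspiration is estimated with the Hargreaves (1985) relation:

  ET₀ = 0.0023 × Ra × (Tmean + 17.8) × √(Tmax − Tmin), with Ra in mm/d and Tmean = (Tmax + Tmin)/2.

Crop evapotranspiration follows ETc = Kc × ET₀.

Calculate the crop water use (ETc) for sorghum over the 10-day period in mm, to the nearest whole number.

37 mm

Tmean = (24.1 + 11.2)/2 = 17.65 °C
ET₀ = 0.0023 × 12.42 × (17.65 + 17.8) × √12.9 = 0.0023 × 12.42 × 35.45 × 3.5917 = 3.6372 mm/d
ETc = Kc × ET₀ = 1.01 × 3.6372 = 3.6736 mm/d
Over 10 days: 3.6736 × 10 = 36.736 mm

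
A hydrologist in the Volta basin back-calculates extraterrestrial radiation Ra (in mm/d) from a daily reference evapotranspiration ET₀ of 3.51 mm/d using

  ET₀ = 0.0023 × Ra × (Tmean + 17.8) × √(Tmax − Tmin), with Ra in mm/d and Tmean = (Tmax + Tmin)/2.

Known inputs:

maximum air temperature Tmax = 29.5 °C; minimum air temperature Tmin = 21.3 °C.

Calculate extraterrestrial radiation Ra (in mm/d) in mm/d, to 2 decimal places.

Tmean = 25.40 °C; √ΔT = 2.8636
Ra = ET₀ / [0.0023 × (Tmean+17.8) × √ΔT] = 3.51 / (0.0023 × 43.20 × 2.8636) = 12.336 mm/d

12.34 mm/d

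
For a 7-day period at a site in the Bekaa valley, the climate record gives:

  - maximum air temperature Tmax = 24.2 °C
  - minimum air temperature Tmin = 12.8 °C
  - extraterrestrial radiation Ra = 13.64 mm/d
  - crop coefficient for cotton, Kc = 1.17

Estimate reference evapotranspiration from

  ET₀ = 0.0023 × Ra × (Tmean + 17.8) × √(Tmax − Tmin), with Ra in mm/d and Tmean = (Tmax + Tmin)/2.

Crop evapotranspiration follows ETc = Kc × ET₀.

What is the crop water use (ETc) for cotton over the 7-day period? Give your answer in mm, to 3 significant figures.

Tmean = (24.2 + 12.8)/2 = 18.50 °C
ET₀ = 0.0023 × 13.64 × (18.50 + 17.8) × √11.4 = 0.0023 × 13.64 × 36.30 × 3.3764 = 3.8451 mm/d
ETc = Kc × ET₀ = 1.17 × 3.8451 = 4.4988 mm/d
Over 7 days: 4.4988 × 7 = 31.492 mm

31.5 mm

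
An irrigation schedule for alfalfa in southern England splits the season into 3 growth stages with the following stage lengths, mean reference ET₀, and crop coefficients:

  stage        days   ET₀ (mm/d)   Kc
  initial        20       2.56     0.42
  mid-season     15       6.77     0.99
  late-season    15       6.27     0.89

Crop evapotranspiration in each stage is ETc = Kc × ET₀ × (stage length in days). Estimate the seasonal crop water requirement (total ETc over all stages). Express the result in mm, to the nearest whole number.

initial: 0.42 × 2.56 × 20 = 21.50 mm
mid-season: 0.99 × 6.77 × 15 = 100.53 mm
late-season: 0.89 × 6.27 × 15 = 83.70 mm
Seasonal total = 205.73 mm

206 mm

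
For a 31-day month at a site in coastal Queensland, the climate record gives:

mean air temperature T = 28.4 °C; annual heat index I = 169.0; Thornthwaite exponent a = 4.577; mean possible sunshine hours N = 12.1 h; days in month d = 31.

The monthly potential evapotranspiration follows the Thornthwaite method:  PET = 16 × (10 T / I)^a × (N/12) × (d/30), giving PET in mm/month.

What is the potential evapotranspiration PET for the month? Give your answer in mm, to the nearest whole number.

10T/I = 10 × 28.4 / 169.0 = 1.6805
(10T/I)^a = 1.6805^4.577 = 10.7605
Uncorrected PET = 16 × 10.7605 = 172.168 mm
Correction = (N/12)(d/30) = (12.1/12)(31/30) = 1.0419
PET = 172.168 × 1.0419 = 179.382 mm/month

179 mm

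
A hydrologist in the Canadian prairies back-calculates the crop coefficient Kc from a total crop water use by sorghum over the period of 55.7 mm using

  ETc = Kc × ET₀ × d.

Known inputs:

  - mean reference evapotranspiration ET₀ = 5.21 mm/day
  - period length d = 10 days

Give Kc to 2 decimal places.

1.07

ETc = Kc × ET₀ × d  ⇒  Kc = ETc / (ET₀ × d)
Kc = 55.7 / (5.21 × 10) = 55.7 / 52.10 = 1.0691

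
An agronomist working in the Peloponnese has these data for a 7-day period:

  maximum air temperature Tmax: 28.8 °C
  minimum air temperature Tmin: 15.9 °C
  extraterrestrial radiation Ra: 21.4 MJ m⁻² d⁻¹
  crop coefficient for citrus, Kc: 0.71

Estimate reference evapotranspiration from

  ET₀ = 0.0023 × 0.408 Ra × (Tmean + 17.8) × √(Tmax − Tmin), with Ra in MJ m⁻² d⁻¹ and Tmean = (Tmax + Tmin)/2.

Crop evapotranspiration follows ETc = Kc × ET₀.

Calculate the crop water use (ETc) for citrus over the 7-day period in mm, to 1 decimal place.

14.4 mm

Tmean = (28.8 + 15.9)/2 = 22.35 °C
0.408 Ra = 0.408 × 21.4 = 8.7312 mm/d equivalent
ET₀ = 0.0023 × 8.7312 × (22.35 + 17.8) × √12.9 = 0.0023 × 8.7312 × 40.15 × 3.5917 = 2.8959 mm/d
ETc = Kc × ET₀ = 0.71 × 2.8959 = 2.0561 mm/d
Over 7 days: 2.0561 × 7 = 14.393 mm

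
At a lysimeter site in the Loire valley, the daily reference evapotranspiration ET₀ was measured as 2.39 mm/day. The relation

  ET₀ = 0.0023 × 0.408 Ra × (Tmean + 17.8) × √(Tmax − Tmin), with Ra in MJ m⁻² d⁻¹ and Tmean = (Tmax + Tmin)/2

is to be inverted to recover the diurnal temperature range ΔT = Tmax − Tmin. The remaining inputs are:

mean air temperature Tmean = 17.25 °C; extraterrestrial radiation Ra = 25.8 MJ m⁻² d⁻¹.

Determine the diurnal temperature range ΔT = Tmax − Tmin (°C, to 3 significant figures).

√ΔT = ET₀ / [0.0023 × 0.408 × Ra × (Tmean+17.8)] = 2.39 / (0.0023 × 10.5264 × 35.05) = 2.8165
ΔT = 2.8165² = 7.933 °C

7.93 °C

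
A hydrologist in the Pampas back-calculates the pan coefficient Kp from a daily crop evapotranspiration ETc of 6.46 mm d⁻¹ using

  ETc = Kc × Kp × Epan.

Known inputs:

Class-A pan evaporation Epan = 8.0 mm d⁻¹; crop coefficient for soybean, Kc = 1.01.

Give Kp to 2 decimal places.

0.80

ETc = Kc × Kp × Epan  ⇒  Kp = ETc / (Kc × Epan)
Kp = 6.46 / (1.01 × 8.0) = 6.46 / 8.080 = 0.7995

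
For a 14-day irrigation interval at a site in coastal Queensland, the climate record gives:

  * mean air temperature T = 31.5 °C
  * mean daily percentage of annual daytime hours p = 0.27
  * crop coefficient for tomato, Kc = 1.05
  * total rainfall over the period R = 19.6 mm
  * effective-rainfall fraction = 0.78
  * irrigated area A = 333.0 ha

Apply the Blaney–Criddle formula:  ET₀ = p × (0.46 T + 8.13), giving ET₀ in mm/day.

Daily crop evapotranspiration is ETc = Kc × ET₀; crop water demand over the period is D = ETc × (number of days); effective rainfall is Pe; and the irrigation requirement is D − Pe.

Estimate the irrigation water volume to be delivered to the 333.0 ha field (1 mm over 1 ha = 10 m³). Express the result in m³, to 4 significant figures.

ET₀ = 0.27 × (0.46 × 31.5 + 8.13) = 0.27 × 22.620 = 6.1074 mm/d
ETc = Kc × ET₀ = 1.05 × 6.1074 = 6.4128 mm/d
Crop demand D = ETc × 14 d = 6.4128 × 14 = 89.779 mm
Pe = 0.78 × 19.6 = 15.288 mm
D − Pe = 89.779 − 15.288 = 74.491 mm
Volume = 74.491 mm × 333.0 ha × 10 = 248055.0 m³

248100 m³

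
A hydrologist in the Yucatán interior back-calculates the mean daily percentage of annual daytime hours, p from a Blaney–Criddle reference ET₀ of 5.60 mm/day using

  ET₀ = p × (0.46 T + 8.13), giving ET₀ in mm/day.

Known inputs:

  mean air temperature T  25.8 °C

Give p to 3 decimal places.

0.280

p = ET₀ / (0.46 T + 8.13) = 5.60 / (0.46 × 25.8 + 8.13) = 5.60 / 19.998 = 0.2800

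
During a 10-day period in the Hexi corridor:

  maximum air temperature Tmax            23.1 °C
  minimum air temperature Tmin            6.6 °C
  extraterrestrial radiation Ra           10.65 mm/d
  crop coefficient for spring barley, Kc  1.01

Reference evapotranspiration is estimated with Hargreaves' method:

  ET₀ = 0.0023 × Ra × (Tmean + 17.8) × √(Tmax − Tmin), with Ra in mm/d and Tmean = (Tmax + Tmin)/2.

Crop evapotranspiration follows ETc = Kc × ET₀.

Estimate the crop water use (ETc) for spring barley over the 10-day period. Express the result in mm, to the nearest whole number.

33 mm

Tmean = (23.1 + 6.6)/2 = 14.85 °C
ET₀ = 0.0023 × 10.65 × (14.85 + 17.8) × √16.5 = 0.0023 × 10.65 × 32.65 × 4.0620 = 3.2486 mm/d
ETc = Kc × ET₀ = 1.01 × 3.2486 = 3.2811 mm/d
Over 10 days: 3.2811 × 10 = 32.811 mm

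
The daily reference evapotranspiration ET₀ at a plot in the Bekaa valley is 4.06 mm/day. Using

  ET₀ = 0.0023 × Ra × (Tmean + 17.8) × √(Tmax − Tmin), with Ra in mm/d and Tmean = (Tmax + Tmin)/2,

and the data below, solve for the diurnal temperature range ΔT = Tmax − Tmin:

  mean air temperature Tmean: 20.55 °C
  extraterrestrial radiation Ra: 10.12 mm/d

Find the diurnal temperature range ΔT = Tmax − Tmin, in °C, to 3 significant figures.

20.7 °C

√ΔT = ET₀ / [0.0023 × Ra × (Tmean+17.8)] = 4.06 / (0.0023 × 10.12 × 38.35) = 4.5483
ΔT = 4.5483² = 20.687 °C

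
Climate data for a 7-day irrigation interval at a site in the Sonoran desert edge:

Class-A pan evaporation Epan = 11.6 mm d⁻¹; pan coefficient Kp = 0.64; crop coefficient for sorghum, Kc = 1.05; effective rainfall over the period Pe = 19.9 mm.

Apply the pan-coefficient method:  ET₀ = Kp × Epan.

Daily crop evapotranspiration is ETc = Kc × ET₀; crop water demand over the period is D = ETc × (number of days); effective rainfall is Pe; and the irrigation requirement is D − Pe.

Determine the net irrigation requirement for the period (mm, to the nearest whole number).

35 mm

ET₀ = 0.64 × 11.6 = 7.4240 mm/d
ETc = Kc × ET₀ = 1.05 × 7.4240 = 7.7952 mm/d
Crop demand D = ETc × 7 d = 7.7952 × 7 = 54.566 mm
D − Pe = 54.566 − 19.9 = 34.666 mm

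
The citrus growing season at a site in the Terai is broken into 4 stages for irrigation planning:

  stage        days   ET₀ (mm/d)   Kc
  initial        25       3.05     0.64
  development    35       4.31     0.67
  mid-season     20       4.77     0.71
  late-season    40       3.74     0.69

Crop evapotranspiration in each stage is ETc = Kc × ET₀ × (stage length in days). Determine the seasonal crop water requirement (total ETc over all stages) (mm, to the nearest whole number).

321 mm

initial: 0.64 × 3.05 × 25 = 48.80 mm
development: 0.67 × 4.31 × 35 = 101.07 mm
mid-season: 0.71 × 4.77 × 20 = 67.73 mm
late-season: 0.69 × 3.74 × 40 = 103.22 mm
Seasonal total = 320.82 mm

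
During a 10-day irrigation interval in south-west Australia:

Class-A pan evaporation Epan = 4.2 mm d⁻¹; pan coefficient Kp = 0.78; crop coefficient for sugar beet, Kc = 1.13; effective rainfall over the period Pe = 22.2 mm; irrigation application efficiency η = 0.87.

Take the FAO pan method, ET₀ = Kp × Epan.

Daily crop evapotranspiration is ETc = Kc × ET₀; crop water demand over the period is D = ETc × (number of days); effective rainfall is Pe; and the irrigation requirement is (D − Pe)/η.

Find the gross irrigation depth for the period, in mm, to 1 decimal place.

ET₀ = 0.78 × 4.2 = 3.2760 mm/d
ETc = Kc × ET₀ = 1.13 × 3.2760 = 3.7019 mm/d
Crop demand D = ETc × 10 d = 3.7019 × 10 = 37.019 mm
D − Pe = 37.019 − 22.2 = 14.819 mm
Gross irrigation = 14.819 / 0.87 = 17.033 mm

17.0 mm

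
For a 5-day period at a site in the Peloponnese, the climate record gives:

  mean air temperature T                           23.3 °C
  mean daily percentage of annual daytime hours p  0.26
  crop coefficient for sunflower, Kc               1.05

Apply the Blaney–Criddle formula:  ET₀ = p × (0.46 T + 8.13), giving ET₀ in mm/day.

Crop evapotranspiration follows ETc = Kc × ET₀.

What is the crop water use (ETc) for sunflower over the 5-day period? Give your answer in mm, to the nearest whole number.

26 mm

ET₀ = 0.26 × (0.46 × 23.3 + 8.13) = 0.26 × 18.848 = 4.9005 mm/d
ETc = Kc × ET₀ = 1.05 × 4.9005 = 5.1455 mm/d
Over 5 days: 5.1455 × 5 = 25.728 mm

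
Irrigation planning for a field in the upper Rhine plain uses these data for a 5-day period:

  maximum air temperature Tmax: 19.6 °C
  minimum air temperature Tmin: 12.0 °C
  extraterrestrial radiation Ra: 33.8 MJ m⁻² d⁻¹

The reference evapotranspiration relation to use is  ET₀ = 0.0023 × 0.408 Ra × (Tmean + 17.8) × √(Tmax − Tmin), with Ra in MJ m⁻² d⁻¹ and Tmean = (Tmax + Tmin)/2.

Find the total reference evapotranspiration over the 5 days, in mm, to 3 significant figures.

Tmean = (19.6 + 12.0)/2 = 15.80 °C
0.408 Ra = 0.408 × 33.8 = 13.7904 mm/d equivalent
ET₀ = 0.0023 × 13.7904 × (15.80 + 17.8) × √7.6 = 0.0023 × 13.7904 × 33.60 × 2.7568 = 2.9380 mm/d
Over 5 days: 2.9380 × 5 = 14.690 mm

14.7 mm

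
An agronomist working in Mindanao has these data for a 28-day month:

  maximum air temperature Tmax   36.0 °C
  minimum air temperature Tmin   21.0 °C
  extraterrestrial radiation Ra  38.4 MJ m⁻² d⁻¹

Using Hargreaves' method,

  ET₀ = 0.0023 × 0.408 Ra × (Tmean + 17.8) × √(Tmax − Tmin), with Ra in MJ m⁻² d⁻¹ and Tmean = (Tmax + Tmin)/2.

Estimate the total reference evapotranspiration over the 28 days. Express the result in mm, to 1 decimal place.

180.9 mm

Tmean = (36.0 + 21.0)/2 = 28.50 °C
0.408 Ra = 0.408 × 38.4 = 15.6672 mm/d equivalent
ET₀ = 0.0023 × 15.6672 × (28.50 + 17.8) × √15.0 = 0.0023 × 15.6672 × 46.30 × 3.8730 = 6.4617 mm/d
Over 28 days: 6.4617 × 28 = 180.928 mm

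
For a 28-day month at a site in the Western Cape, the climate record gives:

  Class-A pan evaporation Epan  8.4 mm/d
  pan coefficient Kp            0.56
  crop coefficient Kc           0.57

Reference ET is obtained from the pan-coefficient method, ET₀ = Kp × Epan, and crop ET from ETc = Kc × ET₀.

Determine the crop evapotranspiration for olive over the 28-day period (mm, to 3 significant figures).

75.1 mm

ET₀ = 0.56 × 8.4 = 4.7040 mm/d
ETc = Kc × ET₀ = 0.57 × 4.7040 = 2.6813 mm/d
Over 28 days: 2.6813 × 28 = 75.076 mm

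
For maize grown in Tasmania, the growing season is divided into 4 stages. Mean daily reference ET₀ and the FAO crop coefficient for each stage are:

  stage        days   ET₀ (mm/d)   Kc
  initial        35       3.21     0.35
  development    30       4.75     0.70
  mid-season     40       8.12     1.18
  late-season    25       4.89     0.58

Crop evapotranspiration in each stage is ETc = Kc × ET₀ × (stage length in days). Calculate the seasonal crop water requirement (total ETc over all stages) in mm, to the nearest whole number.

593 mm

initial: 0.35 × 3.21 × 35 = 39.32 mm
development: 0.70 × 4.75 × 30 = 99.75 mm
mid-season: 1.18 × 8.12 × 40 = 383.26 mm
late-season: 0.58 × 4.89 × 25 = 70.91 mm
Seasonal total = 593.24 mm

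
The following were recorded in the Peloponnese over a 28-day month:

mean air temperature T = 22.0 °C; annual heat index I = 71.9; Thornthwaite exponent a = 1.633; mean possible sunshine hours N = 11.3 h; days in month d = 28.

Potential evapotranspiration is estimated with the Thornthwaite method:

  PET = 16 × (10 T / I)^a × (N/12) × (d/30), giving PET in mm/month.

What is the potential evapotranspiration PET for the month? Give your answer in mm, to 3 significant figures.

10T/I = 10 × 22.0 / 71.9 = 3.0598
(10T/I)^a = 3.0598^1.633 = 6.2106
Uncorrected PET = 16 × 6.2106 = 99.370 mm
Correction = (N/12)(d/30) = (11.3/12)(28/30) = 0.8789
PET = 99.370 × 0.8789 = 87.336 mm/month

87.3 mm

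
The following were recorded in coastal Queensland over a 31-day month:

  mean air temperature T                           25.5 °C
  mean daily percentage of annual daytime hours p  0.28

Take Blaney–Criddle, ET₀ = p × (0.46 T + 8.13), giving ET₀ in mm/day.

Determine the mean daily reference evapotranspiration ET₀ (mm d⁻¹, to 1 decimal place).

5.6 mm d⁻¹

ET₀ = 0.28 × (0.46 × 25.5 + 8.13) = 0.28 × 19.860 = 5.5608 mm/d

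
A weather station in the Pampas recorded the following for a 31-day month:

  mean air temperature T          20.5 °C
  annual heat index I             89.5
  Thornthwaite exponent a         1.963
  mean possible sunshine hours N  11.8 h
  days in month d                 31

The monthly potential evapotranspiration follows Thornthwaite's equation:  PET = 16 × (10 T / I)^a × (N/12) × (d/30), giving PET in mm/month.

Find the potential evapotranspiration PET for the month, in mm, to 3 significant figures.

10T/I = 10 × 20.5 / 89.5 = 2.2905
(10T/I)^a = 2.2905^1.963 = 5.0880
Uncorrected PET = 16 × 5.0880 = 81.408 mm
Correction = (N/12)(d/30) = (11.8/12)(31/30) = 1.0161
PET = 81.408 × 1.0161 = 82.719 mm/month

82.7 mm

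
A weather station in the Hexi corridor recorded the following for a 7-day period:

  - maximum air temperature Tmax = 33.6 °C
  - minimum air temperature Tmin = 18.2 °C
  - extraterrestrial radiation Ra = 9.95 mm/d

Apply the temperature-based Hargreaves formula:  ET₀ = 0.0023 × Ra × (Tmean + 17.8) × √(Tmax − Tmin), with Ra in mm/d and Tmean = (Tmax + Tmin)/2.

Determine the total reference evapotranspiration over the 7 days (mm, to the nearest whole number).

27 mm

Tmean = (33.6 + 18.2)/2 = 25.90 °C
ET₀ = 0.0023 × 9.95 × (25.90 + 17.8) × √15.4 = 0.0023 × 9.95 × 43.70 × 3.9243 = 3.9246 mm/d
Over 7 days: 3.9246 × 7 = 27.472 mm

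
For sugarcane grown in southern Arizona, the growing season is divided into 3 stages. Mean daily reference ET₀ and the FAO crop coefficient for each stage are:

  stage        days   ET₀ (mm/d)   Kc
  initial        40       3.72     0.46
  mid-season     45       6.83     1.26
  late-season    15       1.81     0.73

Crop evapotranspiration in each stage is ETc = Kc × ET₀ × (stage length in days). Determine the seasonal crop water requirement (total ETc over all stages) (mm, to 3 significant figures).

initial: 0.46 × 3.72 × 40 = 68.45 mm
mid-season: 1.26 × 6.83 × 45 = 387.26 mm
late-season: 0.73 × 1.81 × 15 = 19.82 mm
Seasonal total = 475.53 mm

476 mm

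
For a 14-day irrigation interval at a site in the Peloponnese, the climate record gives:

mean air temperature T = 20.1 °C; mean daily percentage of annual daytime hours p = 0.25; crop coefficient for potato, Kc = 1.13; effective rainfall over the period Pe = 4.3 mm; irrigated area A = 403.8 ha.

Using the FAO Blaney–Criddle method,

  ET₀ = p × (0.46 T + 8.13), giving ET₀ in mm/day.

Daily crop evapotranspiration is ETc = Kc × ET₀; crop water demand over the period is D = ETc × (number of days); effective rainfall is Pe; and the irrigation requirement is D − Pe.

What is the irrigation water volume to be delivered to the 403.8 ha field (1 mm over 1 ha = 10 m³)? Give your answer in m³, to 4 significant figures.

ET₀ = 0.25 × (0.46 × 20.1 + 8.13) = 0.25 × 17.376 = 4.3440 mm/d
ETc = Kc × ET₀ = 1.13 × 4.3440 = 4.9087 mm/d
Crop demand D = ETc × 14 d = 4.9087 × 14 = 68.722 mm
D − Pe = 68.722 − 4.3 = 64.422 mm
Volume = 64.422 mm × 403.8 ha × 10 = 260136.0 m³

260100 m³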